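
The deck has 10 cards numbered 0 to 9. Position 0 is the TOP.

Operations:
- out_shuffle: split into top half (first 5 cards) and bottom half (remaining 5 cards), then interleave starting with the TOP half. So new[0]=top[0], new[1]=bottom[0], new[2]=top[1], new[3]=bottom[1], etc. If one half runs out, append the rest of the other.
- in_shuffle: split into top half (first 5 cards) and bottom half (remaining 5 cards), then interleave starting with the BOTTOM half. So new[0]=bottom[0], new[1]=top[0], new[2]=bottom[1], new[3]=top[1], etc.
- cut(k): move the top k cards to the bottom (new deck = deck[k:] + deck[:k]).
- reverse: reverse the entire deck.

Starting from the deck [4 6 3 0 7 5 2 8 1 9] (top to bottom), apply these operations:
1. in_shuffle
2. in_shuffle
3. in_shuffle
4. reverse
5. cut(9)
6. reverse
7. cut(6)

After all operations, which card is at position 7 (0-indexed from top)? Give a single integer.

Answer: 6

Derivation:
After op 1 (in_shuffle): [5 4 2 6 8 3 1 0 9 7]
After op 2 (in_shuffle): [3 5 1 4 0 2 9 6 7 8]
After op 3 (in_shuffle): [2 3 9 5 6 1 7 4 8 0]
After op 4 (reverse): [0 8 4 7 1 6 5 9 3 2]
After op 5 (cut(9)): [2 0 8 4 7 1 6 5 9 3]
After op 6 (reverse): [3 9 5 6 1 7 4 8 0 2]
After op 7 (cut(6)): [4 8 0 2 3 9 5 6 1 7]
Position 7: card 6.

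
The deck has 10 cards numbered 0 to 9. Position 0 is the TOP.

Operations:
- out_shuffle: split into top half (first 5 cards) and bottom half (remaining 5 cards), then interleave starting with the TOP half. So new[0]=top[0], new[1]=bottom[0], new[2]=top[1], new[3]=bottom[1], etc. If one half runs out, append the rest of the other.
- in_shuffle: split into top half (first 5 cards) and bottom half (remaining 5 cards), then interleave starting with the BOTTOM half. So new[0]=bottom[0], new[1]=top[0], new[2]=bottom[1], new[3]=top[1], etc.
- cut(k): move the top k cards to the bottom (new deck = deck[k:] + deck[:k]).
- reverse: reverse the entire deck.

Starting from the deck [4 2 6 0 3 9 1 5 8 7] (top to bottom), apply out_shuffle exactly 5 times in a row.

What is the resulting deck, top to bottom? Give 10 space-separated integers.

Answer: 4 6 3 1 8 2 0 9 5 7

Derivation:
After op 1 (out_shuffle): [4 9 2 1 6 5 0 8 3 7]
After op 2 (out_shuffle): [4 5 9 0 2 8 1 3 6 7]
After op 3 (out_shuffle): [4 8 5 1 9 3 0 6 2 7]
After op 4 (out_shuffle): [4 3 8 0 5 6 1 2 9 7]
After op 5 (out_shuffle): [4 6 3 1 8 2 0 9 5 7]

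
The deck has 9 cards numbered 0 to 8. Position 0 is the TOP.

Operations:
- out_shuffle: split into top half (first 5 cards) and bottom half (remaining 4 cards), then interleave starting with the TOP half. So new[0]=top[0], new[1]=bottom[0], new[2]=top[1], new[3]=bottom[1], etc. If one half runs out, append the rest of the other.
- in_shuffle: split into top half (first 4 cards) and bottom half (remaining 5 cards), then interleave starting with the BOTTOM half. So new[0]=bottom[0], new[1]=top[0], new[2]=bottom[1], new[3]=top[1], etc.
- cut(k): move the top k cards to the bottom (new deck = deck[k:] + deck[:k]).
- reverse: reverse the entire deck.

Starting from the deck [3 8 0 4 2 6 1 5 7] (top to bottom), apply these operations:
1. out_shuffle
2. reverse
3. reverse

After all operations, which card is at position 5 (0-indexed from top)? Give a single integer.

Answer: 5

Derivation:
After op 1 (out_shuffle): [3 6 8 1 0 5 4 7 2]
After op 2 (reverse): [2 7 4 5 0 1 8 6 3]
After op 3 (reverse): [3 6 8 1 0 5 4 7 2]
Position 5: card 5.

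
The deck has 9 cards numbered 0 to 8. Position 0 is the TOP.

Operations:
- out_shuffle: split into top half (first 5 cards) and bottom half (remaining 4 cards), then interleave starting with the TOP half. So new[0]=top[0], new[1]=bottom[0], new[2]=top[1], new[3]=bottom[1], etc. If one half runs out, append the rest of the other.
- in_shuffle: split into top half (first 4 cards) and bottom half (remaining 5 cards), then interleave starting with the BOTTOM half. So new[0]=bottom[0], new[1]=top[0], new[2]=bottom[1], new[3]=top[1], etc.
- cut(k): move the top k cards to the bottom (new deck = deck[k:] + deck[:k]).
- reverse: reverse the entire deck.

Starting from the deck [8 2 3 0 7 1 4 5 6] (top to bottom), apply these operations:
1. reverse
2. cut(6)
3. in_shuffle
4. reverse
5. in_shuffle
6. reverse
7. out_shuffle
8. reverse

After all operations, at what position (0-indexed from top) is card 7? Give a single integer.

After op 1 (reverse): [6 5 4 1 7 0 3 2 8]
After op 2 (cut(6)): [3 2 8 6 5 4 1 7 0]
After op 3 (in_shuffle): [5 3 4 2 1 8 7 6 0]
After op 4 (reverse): [0 6 7 8 1 2 4 3 5]
After op 5 (in_shuffle): [1 0 2 6 4 7 3 8 5]
After op 6 (reverse): [5 8 3 7 4 6 2 0 1]
After op 7 (out_shuffle): [5 6 8 2 3 0 7 1 4]
After op 8 (reverse): [4 1 7 0 3 2 8 6 5]
Card 7 is at position 2.

Answer: 2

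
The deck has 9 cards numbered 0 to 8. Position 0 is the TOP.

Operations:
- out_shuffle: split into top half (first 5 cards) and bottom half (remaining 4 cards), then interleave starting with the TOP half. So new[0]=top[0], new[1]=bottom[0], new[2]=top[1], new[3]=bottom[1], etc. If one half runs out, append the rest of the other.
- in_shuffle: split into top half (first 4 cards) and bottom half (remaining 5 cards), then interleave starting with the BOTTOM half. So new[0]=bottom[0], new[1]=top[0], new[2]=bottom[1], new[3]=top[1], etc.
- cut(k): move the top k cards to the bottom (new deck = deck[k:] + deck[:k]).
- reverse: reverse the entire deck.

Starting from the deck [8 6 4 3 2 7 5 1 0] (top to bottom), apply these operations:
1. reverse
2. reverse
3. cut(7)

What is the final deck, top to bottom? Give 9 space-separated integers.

Answer: 1 0 8 6 4 3 2 7 5

Derivation:
After op 1 (reverse): [0 1 5 7 2 3 4 6 8]
After op 2 (reverse): [8 6 4 3 2 7 5 1 0]
After op 3 (cut(7)): [1 0 8 6 4 3 2 7 5]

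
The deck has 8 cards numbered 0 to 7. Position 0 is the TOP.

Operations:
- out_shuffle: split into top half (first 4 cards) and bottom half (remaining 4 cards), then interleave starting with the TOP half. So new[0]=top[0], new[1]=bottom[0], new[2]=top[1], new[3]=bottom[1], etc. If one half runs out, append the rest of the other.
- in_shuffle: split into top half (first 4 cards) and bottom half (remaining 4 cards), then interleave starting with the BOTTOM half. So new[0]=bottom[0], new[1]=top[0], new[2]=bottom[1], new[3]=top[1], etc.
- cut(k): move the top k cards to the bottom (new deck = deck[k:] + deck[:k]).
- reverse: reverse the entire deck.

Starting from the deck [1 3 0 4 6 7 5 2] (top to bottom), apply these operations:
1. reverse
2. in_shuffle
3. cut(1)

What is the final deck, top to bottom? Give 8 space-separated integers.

After op 1 (reverse): [2 5 7 6 4 0 3 1]
After op 2 (in_shuffle): [4 2 0 5 3 7 1 6]
After op 3 (cut(1)): [2 0 5 3 7 1 6 4]

Answer: 2 0 5 3 7 1 6 4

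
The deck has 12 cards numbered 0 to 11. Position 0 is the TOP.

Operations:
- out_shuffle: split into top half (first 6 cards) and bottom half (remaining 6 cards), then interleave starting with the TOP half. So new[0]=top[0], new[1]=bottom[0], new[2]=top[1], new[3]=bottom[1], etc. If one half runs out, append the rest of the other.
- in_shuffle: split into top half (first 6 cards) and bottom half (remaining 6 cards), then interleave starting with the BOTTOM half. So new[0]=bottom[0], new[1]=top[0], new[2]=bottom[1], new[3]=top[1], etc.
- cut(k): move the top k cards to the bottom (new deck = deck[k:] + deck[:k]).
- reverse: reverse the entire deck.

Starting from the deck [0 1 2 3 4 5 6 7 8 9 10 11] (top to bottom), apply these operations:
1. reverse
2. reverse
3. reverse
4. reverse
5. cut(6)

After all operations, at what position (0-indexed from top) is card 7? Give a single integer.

After op 1 (reverse): [11 10 9 8 7 6 5 4 3 2 1 0]
After op 2 (reverse): [0 1 2 3 4 5 6 7 8 9 10 11]
After op 3 (reverse): [11 10 9 8 7 6 5 4 3 2 1 0]
After op 4 (reverse): [0 1 2 3 4 5 6 7 8 9 10 11]
After op 5 (cut(6)): [6 7 8 9 10 11 0 1 2 3 4 5]
Card 7 is at position 1.

Answer: 1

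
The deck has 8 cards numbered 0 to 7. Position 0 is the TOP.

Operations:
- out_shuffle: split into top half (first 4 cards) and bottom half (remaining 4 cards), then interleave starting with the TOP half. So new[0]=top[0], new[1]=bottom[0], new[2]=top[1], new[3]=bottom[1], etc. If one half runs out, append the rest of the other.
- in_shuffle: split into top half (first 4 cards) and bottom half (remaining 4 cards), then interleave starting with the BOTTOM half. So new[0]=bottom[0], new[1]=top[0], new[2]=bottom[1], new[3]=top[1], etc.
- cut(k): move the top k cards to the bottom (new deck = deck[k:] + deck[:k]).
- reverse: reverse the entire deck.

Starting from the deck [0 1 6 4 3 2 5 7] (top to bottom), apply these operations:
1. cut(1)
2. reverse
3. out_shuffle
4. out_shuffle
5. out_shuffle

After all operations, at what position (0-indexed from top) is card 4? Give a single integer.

After op 1 (cut(1)): [1 6 4 3 2 5 7 0]
After op 2 (reverse): [0 7 5 2 3 4 6 1]
After op 3 (out_shuffle): [0 3 7 4 5 6 2 1]
After op 4 (out_shuffle): [0 5 3 6 7 2 4 1]
After op 5 (out_shuffle): [0 7 5 2 3 4 6 1]
Card 4 is at position 5.

Answer: 5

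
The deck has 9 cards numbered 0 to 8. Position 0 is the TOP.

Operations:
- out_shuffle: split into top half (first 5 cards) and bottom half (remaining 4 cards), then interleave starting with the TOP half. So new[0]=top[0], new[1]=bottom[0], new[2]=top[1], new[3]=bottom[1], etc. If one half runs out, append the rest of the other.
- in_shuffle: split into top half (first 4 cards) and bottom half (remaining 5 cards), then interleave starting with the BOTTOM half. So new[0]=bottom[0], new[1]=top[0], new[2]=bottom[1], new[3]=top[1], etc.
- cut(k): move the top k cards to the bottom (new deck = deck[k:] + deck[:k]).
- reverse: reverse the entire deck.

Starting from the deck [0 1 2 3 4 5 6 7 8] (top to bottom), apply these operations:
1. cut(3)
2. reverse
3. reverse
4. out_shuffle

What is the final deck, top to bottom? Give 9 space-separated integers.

After op 1 (cut(3)): [3 4 5 6 7 8 0 1 2]
After op 2 (reverse): [2 1 0 8 7 6 5 4 3]
After op 3 (reverse): [3 4 5 6 7 8 0 1 2]
After op 4 (out_shuffle): [3 8 4 0 5 1 6 2 7]

Answer: 3 8 4 0 5 1 6 2 7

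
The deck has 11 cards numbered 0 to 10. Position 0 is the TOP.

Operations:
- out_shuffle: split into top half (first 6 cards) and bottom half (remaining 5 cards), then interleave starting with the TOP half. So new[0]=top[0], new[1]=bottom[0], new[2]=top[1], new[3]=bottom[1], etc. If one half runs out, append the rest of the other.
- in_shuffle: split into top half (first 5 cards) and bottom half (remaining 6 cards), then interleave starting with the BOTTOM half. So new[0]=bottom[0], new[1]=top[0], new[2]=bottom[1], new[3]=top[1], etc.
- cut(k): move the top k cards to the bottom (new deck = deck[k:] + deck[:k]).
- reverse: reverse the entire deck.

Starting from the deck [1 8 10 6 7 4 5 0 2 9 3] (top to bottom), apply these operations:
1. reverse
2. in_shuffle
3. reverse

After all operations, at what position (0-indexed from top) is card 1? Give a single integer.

Answer: 0

Derivation:
After op 1 (reverse): [3 9 2 0 5 4 7 6 10 8 1]
After op 2 (in_shuffle): [4 3 7 9 6 2 10 0 8 5 1]
After op 3 (reverse): [1 5 8 0 10 2 6 9 7 3 4]
Card 1 is at position 0.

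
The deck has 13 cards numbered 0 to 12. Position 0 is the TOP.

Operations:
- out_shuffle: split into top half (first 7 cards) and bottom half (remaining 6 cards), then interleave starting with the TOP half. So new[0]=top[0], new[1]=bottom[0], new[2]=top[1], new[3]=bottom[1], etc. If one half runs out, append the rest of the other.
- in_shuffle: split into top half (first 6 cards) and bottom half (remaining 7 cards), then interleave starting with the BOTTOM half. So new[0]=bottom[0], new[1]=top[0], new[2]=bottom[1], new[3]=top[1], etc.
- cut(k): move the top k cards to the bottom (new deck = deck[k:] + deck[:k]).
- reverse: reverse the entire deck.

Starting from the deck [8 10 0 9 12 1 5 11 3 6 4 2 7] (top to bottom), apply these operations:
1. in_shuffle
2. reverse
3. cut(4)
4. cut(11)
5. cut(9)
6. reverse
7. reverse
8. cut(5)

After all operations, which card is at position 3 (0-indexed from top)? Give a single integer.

After op 1 (in_shuffle): [5 8 11 10 3 0 6 9 4 12 2 1 7]
After op 2 (reverse): [7 1 2 12 4 9 6 0 3 10 11 8 5]
After op 3 (cut(4)): [4 9 6 0 3 10 11 8 5 7 1 2 12]
After op 4 (cut(11)): [2 12 4 9 6 0 3 10 11 8 5 7 1]
After op 5 (cut(9)): [8 5 7 1 2 12 4 9 6 0 3 10 11]
After op 6 (reverse): [11 10 3 0 6 9 4 12 2 1 7 5 8]
After op 7 (reverse): [8 5 7 1 2 12 4 9 6 0 3 10 11]
After op 8 (cut(5)): [12 4 9 6 0 3 10 11 8 5 7 1 2]
Position 3: card 6.

Answer: 6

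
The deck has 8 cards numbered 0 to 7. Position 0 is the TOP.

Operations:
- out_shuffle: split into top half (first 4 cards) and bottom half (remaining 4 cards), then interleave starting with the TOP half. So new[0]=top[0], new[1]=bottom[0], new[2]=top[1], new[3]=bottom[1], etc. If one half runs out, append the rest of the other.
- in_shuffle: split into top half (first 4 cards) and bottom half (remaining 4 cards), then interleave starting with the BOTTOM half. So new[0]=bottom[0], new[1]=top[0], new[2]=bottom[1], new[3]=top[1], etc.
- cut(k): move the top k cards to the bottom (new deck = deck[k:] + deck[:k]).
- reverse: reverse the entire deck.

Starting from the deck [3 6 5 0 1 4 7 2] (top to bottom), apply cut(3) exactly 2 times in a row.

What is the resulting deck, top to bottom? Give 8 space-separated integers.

After op 1 (cut(3)): [0 1 4 7 2 3 6 5]
After op 2 (cut(3)): [7 2 3 6 5 0 1 4]

Answer: 7 2 3 6 5 0 1 4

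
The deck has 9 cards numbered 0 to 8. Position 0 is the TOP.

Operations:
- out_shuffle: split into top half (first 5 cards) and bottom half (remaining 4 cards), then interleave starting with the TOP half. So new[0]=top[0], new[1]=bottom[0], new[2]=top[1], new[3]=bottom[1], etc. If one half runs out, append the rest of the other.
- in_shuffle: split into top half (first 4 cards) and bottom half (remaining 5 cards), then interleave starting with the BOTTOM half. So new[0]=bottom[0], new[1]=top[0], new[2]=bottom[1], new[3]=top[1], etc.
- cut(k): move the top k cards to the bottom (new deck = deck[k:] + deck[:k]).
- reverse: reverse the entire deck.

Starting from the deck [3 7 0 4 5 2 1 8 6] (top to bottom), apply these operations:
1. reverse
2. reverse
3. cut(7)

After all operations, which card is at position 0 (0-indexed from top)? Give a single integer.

After op 1 (reverse): [6 8 1 2 5 4 0 7 3]
After op 2 (reverse): [3 7 0 4 5 2 1 8 6]
After op 3 (cut(7)): [8 6 3 7 0 4 5 2 1]
Position 0: card 8.

Answer: 8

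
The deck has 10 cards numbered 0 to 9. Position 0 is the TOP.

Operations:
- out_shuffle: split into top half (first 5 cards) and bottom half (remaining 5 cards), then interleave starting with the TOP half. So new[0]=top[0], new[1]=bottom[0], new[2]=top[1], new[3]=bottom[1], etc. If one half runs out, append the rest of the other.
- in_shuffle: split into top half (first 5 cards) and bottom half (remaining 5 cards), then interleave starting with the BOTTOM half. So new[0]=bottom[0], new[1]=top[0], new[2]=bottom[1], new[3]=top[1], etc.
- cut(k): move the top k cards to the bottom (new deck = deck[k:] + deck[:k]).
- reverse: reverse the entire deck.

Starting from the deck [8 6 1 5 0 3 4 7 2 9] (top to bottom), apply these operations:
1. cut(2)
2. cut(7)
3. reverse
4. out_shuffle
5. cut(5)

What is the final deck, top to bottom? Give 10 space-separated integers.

After op 1 (cut(2)): [1 5 0 3 4 7 2 9 8 6]
After op 2 (cut(7)): [9 8 6 1 5 0 3 4 7 2]
After op 3 (reverse): [2 7 4 3 0 5 1 6 8 9]
After op 4 (out_shuffle): [2 5 7 1 4 6 3 8 0 9]
After op 5 (cut(5)): [6 3 8 0 9 2 5 7 1 4]

Answer: 6 3 8 0 9 2 5 7 1 4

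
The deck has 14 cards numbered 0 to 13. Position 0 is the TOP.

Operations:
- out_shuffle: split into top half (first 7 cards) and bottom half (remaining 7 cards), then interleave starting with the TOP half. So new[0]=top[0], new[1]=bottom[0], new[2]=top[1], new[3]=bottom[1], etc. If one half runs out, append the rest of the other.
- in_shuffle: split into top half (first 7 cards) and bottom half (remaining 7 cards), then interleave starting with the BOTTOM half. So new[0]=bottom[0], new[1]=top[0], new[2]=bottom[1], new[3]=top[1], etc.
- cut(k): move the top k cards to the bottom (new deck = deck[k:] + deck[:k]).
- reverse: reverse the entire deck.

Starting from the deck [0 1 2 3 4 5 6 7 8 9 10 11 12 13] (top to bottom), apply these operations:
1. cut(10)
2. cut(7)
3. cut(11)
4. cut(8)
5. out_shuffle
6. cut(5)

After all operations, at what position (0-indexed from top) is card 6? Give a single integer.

After op 1 (cut(10)): [10 11 12 13 0 1 2 3 4 5 6 7 8 9]
After op 2 (cut(7)): [3 4 5 6 7 8 9 10 11 12 13 0 1 2]
After op 3 (cut(11)): [0 1 2 3 4 5 6 7 8 9 10 11 12 13]
After op 4 (cut(8)): [8 9 10 11 12 13 0 1 2 3 4 5 6 7]
After op 5 (out_shuffle): [8 1 9 2 10 3 11 4 12 5 13 6 0 7]
After op 6 (cut(5)): [3 11 4 12 5 13 6 0 7 8 1 9 2 10]
Card 6 is at position 6.

Answer: 6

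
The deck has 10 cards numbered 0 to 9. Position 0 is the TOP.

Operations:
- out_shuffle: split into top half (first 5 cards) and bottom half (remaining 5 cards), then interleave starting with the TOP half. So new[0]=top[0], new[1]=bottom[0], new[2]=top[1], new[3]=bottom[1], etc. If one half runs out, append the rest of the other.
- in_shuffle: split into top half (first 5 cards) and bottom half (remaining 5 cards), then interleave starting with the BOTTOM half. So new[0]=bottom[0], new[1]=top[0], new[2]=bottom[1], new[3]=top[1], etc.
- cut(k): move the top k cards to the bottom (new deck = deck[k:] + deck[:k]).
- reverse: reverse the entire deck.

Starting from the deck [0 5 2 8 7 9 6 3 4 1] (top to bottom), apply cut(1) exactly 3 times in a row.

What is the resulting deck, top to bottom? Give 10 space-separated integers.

Answer: 8 7 9 6 3 4 1 0 5 2

Derivation:
After op 1 (cut(1)): [5 2 8 7 9 6 3 4 1 0]
After op 2 (cut(1)): [2 8 7 9 6 3 4 1 0 5]
After op 3 (cut(1)): [8 7 9 6 3 4 1 0 5 2]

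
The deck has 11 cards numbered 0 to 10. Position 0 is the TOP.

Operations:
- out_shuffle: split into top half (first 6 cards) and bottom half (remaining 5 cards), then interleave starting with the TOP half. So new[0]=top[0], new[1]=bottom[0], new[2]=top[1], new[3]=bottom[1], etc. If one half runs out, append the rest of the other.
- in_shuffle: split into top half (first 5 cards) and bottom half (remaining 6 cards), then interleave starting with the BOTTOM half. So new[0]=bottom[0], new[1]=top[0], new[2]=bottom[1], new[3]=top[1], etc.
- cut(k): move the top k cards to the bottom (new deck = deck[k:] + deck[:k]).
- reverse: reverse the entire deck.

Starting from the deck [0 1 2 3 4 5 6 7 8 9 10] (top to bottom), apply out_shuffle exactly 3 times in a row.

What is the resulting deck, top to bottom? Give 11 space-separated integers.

After op 1 (out_shuffle): [0 6 1 7 2 8 3 9 4 10 5]
After op 2 (out_shuffle): [0 3 6 9 1 4 7 10 2 5 8]
After op 3 (out_shuffle): [0 7 3 10 6 2 9 5 1 8 4]

Answer: 0 7 3 10 6 2 9 5 1 8 4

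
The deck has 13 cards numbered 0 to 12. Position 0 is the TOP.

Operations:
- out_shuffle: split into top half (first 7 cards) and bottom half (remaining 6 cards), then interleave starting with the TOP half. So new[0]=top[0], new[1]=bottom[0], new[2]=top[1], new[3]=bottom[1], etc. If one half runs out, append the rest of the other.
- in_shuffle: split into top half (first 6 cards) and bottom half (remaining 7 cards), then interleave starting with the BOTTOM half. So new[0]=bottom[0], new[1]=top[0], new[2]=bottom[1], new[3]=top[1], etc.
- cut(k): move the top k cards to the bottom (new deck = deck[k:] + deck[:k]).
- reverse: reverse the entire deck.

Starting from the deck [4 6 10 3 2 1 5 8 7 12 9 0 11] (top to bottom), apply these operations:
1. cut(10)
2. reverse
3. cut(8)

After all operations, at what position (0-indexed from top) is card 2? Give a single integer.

Answer: 10

Derivation:
After op 1 (cut(10)): [9 0 11 4 6 10 3 2 1 5 8 7 12]
After op 2 (reverse): [12 7 8 5 1 2 3 10 6 4 11 0 9]
After op 3 (cut(8)): [6 4 11 0 9 12 7 8 5 1 2 3 10]
Card 2 is at position 10.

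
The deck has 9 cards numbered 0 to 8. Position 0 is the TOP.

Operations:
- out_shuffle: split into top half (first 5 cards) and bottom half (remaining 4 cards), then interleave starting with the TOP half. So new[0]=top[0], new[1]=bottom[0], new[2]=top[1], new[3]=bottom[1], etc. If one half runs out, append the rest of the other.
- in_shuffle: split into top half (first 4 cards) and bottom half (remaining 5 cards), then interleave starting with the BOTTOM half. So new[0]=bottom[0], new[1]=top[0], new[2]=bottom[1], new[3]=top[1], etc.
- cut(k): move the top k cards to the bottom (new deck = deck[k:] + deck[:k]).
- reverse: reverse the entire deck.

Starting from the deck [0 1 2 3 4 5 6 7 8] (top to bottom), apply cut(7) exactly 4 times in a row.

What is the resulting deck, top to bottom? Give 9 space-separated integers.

After op 1 (cut(7)): [7 8 0 1 2 3 4 5 6]
After op 2 (cut(7)): [5 6 7 8 0 1 2 3 4]
After op 3 (cut(7)): [3 4 5 6 7 8 0 1 2]
After op 4 (cut(7)): [1 2 3 4 5 6 7 8 0]

Answer: 1 2 3 4 5 6 7 8 0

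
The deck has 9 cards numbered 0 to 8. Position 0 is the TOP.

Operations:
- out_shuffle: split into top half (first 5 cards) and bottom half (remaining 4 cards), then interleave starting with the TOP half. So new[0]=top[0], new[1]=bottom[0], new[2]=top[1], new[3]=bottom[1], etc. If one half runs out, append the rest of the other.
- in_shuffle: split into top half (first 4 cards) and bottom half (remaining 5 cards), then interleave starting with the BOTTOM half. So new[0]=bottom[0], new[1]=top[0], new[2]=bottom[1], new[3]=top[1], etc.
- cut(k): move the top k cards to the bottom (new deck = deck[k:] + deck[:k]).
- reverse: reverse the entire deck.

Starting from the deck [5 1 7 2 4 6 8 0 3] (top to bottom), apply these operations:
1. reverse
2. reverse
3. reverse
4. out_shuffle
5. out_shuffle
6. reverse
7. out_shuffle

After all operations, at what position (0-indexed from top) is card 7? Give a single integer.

After op 1 (reverse): [3 0 8 6 4 2 7 1 5]
After op 2 (reverse): [5 1 7 2 4 6 8 0 3]
After op 3 (reverse): [3 0 8 6 4 2 7 1 5]
After op 4 (out_shuffle): [3 2 0 7 8 1 6 5 4]
After op 5 (out_shuffle): [3 1 2 6 0 5 7 4 8]
After op 6 (reverse): [8 4 7 5 0 6 2 1 3]
After op 7 (out_shuffle): [8 6 4 2 7 1 5 3 0]
Card 7 is at position 4.

Answer: 4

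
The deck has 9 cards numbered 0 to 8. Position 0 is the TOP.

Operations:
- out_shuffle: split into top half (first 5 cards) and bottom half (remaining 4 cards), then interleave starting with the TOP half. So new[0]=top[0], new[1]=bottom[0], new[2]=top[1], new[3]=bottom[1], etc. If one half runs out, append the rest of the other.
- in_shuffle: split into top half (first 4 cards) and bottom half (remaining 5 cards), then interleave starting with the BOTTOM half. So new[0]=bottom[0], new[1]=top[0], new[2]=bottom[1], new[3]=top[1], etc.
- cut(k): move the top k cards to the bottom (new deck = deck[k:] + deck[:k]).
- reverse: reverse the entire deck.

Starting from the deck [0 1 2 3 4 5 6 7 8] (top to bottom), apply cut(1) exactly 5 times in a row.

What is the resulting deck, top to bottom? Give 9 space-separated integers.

After op 1 (cut(1)): [1 2 3 4 5 6 7 8 0]
After op 2 (cut(1)): [2 3 4 5 6 7 8 0 1]
After op 3 (cut(1)): [3 4 5 6 7 8 0 1 2]
After op 4 (cut(1)): [4 5 6 7 8 0 1 2 3]
After op 5 (cut(1)): [5 6 7 8 0 1 2 3 4]

Answer: 5 6 7 8 0 1 2 3 4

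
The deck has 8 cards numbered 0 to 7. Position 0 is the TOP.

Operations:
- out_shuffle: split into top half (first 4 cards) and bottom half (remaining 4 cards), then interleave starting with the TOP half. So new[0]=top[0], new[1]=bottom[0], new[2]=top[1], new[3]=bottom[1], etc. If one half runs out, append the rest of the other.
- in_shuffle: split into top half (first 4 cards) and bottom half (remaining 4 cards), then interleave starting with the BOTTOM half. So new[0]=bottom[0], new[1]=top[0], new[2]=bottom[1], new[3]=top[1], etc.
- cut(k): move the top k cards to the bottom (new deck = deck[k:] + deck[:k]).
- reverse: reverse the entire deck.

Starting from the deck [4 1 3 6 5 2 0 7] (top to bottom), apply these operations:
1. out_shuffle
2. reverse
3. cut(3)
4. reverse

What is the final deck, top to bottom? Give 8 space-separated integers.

After op 1 (out_shuffle): [4 5 1 2 3 0 6 7]
After op 2 (reverse): [7 6 0 3 2 1 5 4]
After op 3 (cut(3)): [3 2 1 5 4 7 6 0]
After op 4 (reverse): [0 6 7 4 5 1 2 3]

Answer: 0 6 7 4 5 1 2 3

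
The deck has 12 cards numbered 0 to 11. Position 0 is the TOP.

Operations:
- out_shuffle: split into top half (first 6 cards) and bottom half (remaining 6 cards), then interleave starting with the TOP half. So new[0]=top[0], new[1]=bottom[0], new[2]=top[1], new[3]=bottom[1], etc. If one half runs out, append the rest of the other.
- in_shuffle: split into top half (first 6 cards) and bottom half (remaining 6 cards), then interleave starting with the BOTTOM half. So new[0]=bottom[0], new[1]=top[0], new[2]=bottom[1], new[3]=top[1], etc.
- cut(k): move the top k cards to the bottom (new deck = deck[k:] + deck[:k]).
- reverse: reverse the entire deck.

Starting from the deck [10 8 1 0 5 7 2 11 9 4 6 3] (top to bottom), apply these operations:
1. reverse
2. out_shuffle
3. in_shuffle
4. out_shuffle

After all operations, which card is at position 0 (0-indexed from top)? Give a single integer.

After op 1 (reverse): [3 6 4 9 11 2 7 5 0 1 8 10]
After op 2 (out_shuffle): [3 7 6 5 4 0 9 1 11 8 2 10]
After op 3 (in_shuffle): [9 3 1 7 11 6 8 5 2 4 10 0]
After op 4 (out_shuffle): [9 8 3 5 1 2 7 4 11 10 6 0]
Position 0: card 9.

Answer: 9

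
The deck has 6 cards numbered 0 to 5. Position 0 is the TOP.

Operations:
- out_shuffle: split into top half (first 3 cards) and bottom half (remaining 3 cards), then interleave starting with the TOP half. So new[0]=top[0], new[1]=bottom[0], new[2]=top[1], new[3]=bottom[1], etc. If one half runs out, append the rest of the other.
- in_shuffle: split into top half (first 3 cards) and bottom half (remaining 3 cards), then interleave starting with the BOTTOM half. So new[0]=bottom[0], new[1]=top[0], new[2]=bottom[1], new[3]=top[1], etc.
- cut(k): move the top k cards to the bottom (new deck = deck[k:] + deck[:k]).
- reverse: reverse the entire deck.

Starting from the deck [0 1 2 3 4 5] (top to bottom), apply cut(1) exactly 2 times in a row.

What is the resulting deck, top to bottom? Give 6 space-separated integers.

After op 1 (cut(1)): [1 2 3 4 5 0]
After op 2 (cut(1)): [2 3 4 5 0 1]

Answer: 2 3 4 5 0 1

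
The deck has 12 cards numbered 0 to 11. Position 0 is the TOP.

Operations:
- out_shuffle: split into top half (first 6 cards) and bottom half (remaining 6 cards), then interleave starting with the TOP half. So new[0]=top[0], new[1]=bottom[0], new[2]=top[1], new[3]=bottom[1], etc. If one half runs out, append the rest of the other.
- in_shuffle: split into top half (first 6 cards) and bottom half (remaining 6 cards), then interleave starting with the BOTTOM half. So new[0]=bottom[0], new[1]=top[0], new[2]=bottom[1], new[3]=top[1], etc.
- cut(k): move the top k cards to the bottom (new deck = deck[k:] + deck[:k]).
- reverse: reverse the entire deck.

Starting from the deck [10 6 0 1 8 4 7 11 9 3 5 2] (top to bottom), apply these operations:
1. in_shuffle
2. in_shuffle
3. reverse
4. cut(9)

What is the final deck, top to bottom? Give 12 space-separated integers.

Answer: 1 7 3 0 4 9 2 6 8 11 5 10

Derivation:
After op 1 (in_shuffle): [7 10 11 6 9 0 3 1 5 8 2 4]
After op 2 (in_shuffle): [3 7 1 10 5 11 8 6 2 9 4 0]
After op 3 (reverse): [0 4 9 2 6 8 11 5 10 1 7 3]
After op 4 (cut(9)): [1 7 3 0 4 9 2 6 8 11 5 10]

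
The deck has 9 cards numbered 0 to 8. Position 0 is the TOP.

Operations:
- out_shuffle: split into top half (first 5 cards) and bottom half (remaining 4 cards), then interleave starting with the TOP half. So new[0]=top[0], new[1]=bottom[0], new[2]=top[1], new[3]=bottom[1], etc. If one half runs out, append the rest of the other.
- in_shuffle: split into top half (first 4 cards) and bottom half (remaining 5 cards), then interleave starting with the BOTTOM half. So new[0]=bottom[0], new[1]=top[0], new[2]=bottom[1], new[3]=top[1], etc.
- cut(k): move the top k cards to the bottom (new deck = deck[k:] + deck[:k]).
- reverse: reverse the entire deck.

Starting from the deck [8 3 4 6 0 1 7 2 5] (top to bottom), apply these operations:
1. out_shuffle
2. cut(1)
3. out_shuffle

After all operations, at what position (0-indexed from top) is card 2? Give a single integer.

After op 1 (out_shuffle): [8 1 3 7 4 2 6 5 0]
After op 2 (cut(1)): [1 3 7 4 2 6 5 0 8]
After op 3 (out_shuffle): [1 6 3 5 7 0 4 8 2]
Card 2 is at position 8.

Answer: 8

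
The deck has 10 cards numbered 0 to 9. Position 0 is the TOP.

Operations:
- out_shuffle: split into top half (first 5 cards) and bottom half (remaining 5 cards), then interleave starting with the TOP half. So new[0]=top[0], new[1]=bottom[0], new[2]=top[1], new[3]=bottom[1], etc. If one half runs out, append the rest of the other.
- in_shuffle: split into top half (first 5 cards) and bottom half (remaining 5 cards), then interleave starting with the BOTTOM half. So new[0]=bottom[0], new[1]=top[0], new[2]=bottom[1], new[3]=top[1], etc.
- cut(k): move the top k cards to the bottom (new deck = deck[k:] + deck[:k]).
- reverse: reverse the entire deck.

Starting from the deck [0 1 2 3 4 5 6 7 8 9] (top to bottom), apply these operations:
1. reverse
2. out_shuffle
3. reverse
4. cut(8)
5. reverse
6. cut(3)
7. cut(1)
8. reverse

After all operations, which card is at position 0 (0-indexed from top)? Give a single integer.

Answer: 2

Derivation:
After op 1 (reverse): [9 8 7 6 5 4 3 2 1 0]
After op 2 (out_shuffle): [9 4 8 3 7 2 6 1 5 0]
After op 3 (reverse): [0 5 1 6 2 7 3 8 4 9]
After op 4 (cut(8)): [4 9 0 5 1 6 2 7 3 8]
After op 5 (reverse): [8 3 7 2 6 1 5 0 9 4]
After op 6 (cut(3)): [2 6 1 5 0 9 4 8 3 7]
After op 7 (cut(1)): [6 1 5 0 9 4 8 3 7 2]
After op 8 (reverse): [2 7 3 8 4 9 0 5 1 6]
Position 0: card 2.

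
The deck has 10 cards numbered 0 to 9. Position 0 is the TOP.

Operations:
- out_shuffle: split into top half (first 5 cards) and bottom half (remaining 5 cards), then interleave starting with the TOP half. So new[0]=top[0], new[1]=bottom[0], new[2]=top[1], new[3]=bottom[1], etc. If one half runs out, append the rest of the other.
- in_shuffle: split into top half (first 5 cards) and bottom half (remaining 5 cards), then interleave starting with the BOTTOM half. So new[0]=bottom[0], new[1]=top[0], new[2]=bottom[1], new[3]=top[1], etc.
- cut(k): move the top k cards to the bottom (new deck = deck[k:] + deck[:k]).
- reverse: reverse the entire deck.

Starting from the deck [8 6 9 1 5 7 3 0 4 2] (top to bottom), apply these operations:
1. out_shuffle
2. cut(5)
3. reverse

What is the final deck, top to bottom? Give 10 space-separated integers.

Answer: 9 3 6 7 8 2 5 4 1 0

Derivation:
After op 1 (out_shuffle): [8 7 6 3 9 0 1 4 5 2]
After op 2 (cut(5)): [0 1 4 5 2 8 7 6 3 9]
After op 3 (reverse): [9 3 6 7 8 2 5 4 1 0]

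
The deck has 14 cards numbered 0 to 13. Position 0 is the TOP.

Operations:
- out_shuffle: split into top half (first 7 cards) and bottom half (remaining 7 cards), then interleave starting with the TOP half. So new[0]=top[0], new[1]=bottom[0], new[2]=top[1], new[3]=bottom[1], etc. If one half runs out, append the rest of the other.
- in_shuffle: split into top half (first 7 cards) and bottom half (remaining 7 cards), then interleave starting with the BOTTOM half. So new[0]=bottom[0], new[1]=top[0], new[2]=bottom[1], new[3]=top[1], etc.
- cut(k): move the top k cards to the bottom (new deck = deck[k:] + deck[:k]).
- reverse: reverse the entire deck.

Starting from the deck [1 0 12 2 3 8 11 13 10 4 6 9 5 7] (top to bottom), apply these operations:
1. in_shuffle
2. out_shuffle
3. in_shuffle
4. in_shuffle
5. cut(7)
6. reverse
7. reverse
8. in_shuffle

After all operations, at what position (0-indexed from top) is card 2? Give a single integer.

After op 1 (in_shuffle): [13 1 10 0 4 12 6 2 9 3 5 8 7 11]
After op 2 (out_shuffle): [13 2 1 9 10 3 0 5 4 8 12 7 6 11]
After op 3 (in_shuffle): [5 13 4 2 8 1 12 9 7 10 6 3 11 0]
After op 4 (in_shuffle): [9 5 7 13 10 4 6 2 3 8 11 1 0 12]
After op 5 (cut(7)): [2 3 8 11 1 0 12 9 5 7 13 10 4 6]
After op 6 (reverse): [6 4 10 13 7 5 9 12 0 1 11 8 3 2]
After op 7 (reverse): [2 3 8 11 1 0 12 9 5 7 13 10 4 6]
After op 8 (in_shuffle): [9 2 5 3 7 8 13 11 10 1 4 0 6 12]
Card 2 is at position 1.

Answer: 1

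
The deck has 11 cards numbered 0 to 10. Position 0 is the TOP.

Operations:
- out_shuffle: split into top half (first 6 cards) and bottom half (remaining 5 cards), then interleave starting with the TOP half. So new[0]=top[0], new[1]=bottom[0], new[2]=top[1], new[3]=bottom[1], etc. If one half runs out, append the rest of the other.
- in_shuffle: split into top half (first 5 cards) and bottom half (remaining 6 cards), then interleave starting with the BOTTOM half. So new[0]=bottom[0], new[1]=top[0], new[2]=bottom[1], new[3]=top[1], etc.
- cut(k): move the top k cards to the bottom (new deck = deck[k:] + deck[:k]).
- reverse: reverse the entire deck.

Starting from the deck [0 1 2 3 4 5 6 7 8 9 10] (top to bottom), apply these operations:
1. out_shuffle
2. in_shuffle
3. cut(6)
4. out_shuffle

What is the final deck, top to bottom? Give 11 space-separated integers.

Answer: 4 0 7 3 10 6 2 9 5 1 8

Derivation:
After op 1 (out_shuffle): [0 6 1 7 2 8 3 9 4 10 5]
After op 2 (in_shuffle): [8 0 3 6 9 1 4 7 10 2 5]
After op 3 (cut(6)): [4 7 10 2 5 8 0 3 6 9 1]
After op 4 (out_shuffle): [4 0 7 3 10 6 2 9 5 1 8]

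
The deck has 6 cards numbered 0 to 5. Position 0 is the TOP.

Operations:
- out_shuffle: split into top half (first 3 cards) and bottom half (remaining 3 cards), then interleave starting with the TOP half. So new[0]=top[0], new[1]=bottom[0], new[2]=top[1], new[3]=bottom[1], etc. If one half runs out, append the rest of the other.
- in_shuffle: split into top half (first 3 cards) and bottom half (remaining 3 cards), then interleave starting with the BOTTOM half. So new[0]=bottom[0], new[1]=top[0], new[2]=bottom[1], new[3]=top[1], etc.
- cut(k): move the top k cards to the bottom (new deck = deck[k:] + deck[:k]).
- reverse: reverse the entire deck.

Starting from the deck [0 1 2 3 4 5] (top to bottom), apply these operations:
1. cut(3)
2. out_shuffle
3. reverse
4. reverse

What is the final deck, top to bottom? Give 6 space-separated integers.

Answer: 3 0 4 1 5 2

Derivation:
After op 1 (cut(3)): [3 4 5 0 1 2]
After op 2 (out_shuffle): [3 0 4 1 5 2]
After op 3 (reverse): [2 5 1 4 0 3]
After op 4 (reverse): [3 0 4 1 5 2]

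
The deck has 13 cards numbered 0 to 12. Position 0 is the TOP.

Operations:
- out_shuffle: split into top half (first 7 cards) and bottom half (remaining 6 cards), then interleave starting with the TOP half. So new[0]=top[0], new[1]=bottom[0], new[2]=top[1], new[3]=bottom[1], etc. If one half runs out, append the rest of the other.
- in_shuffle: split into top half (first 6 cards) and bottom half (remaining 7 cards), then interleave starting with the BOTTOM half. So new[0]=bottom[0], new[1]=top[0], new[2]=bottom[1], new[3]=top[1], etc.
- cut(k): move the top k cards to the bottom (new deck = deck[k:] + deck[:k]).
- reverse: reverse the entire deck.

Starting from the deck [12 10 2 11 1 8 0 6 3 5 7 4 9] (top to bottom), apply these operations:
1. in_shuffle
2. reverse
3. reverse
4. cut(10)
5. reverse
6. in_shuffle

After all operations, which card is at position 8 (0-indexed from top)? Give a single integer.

Answer: 9

Derivation:
After op 1 (in_shuffle): [0 12 6 10 3 2 5 11 7 1 4 8 9]
After op 2 (reverse): [9 8 4 1 7 11 5 2 3 10 6 12 0]
After op 3 (reverse): [0 12 6 10 3 2 5 11 7 1 4 8 9]
After op 4 (cut(10)): [4 8 9 0 12 6 10 3 2 5 11 7 1]
After op 5 (reverse): [1 7 11 5 2 3 10 6 12 0 9 8 4]
After op 6 (in_shuffle): [10 1 6 7 12 11 0 5 9 2 8 3 4]
Position 8: card 9.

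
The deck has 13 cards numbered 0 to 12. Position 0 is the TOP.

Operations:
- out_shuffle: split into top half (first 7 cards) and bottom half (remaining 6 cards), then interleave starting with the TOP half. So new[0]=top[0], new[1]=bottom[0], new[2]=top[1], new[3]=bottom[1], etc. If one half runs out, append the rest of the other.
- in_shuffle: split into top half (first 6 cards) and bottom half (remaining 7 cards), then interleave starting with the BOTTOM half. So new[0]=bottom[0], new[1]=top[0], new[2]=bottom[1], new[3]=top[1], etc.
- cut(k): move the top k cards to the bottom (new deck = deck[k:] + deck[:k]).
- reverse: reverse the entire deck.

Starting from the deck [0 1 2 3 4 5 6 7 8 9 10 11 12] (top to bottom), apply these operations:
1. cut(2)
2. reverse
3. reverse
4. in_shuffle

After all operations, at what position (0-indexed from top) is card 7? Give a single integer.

Answer: 11

Derivation:
After op 1 (cut(2)): [2 3 4 5 6 7 8 9 10 11 12 0 1]
After op 2 (reverse): [1 0 12 11 10 9 8 7 6 5 4 3 2]
After op 3 (reverse): [2 3 4 5 6 7 8 9 10 11 12 0 1]
After op 4 (in_shuffle): [8 2 9 3 10 4 11 5 12 6 0 7 1]
Card 7 is at position 11.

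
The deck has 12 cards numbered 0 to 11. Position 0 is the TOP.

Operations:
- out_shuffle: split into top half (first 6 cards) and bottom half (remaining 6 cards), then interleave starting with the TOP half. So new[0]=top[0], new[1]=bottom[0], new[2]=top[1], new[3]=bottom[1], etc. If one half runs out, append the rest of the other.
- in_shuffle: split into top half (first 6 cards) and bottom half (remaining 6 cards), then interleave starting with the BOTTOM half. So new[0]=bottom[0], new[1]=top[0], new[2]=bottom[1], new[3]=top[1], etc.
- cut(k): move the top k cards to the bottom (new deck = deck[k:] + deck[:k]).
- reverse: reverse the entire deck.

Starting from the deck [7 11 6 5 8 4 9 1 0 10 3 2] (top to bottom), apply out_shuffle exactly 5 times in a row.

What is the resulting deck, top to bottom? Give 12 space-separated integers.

After op 1 (out_shuffle): [7 9 11 1 6 0 5 10 8 3 4 2]
After op 2 (out_shuffle): [7 5 9 10 11 8 1 3 6 4 0 2]
After op 3 (out_shuffle): [7 1 5 3 9 6 10 4 11 0 8 2]
After op 4 (out_shuffle): [7 10 1 4 5 11 3 0 9 8 6 2]
After op 5 (out_shuffle): [7 3 10 0 1 9 4 8 5 6 11 2]

Answer: 7 3 10 0 1 9 4 8 5 6 11 2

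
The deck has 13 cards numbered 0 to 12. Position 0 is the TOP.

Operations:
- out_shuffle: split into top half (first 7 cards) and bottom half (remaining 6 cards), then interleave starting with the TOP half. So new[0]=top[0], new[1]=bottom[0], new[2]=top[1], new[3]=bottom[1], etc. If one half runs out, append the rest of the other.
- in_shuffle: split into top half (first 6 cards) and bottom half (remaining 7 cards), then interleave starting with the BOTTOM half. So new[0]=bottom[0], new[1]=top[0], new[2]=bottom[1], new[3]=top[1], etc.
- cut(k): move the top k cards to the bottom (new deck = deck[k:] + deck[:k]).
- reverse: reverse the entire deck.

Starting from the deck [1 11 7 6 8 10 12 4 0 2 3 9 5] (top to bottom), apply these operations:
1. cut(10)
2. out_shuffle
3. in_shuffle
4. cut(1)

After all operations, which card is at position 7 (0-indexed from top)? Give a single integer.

Answer: 7

Derivation:
After op 1 (cut(10)): [3 9 5 1 11 7 6 8 10 12 4 0 2]
After op 2 (out_shuffle): [3 8 9 10 5 12 1 4 11 0 7 2 6]
After op 3 (in_shuffle): [1 3 4 8 11 9 0 10 7 5 2 12 6]
After op 4 (cut(1)): [3 4 8 11 9 0 10 7 5 2 12 6 1]
Position 7: card 7.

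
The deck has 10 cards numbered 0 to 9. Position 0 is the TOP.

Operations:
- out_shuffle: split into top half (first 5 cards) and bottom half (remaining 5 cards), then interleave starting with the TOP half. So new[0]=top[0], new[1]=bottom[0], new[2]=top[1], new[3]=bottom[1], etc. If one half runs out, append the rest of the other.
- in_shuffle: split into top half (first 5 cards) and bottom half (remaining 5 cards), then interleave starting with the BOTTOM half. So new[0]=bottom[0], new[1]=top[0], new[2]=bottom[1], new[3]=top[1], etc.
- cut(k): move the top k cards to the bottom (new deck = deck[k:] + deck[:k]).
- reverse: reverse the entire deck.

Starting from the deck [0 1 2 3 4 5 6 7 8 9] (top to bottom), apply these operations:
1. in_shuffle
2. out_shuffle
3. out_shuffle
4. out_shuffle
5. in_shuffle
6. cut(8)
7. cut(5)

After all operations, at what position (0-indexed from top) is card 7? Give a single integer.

After op 1 (in_shuffle): [5 0 6 1 7 2 8 3 9 4]
After op 2 (out_shuffle): [5 2 0 8 6 3 1 9 7 4]
After op 3 (out_shuffle): [5 3 2 1 0 9 8 7 6 4]
After op 4 (out_shuffle): [5 9 3 8 2 7 1 6 0 4]
After op 5 (in_shuffle): [7 5 1 9 6 3 0 8 4 2]
After op 6 (cut(8)): [4 2 7 5 1 9 6 3 0 8]
After op 7 (cut(5)): [9 6 3 0 8 4 2 7 5 1]
Card 7 is at position 7.

Answer: 7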